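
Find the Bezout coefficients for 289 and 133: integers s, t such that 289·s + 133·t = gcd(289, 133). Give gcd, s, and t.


Euclidean algorithm on (289, 133) — divide until remainder is 0:
  289 = 2 · 133 + 23
  133 = 5 · 23 + 18
  23 = 1 · 18 + 5
  18 = 3 · 5 + 3
  5 = 1 · 3 + 2
  3 = 1 · 2 + 1
  2 = 2 · 1 + 0
gcd(289, 133) = 1.
Track Bezout coefficients alongside the remainders: start with r₀ = 289 = a·1 + b·0 (s = 1, t = 0) and r₁ = 133 = a·0 + b·1 (s = 0, t = 1); each new remainder r_{k+1} = r_{k-1} − q_k·r_k inherits s_{k+1} = s_{k-1} − q_k·s_k, t_{k+1} = t_{k-1} − q_k·t_k, so r_k = a·s_k + b·t_k at every step:
  q = 2: r = 23, s = 1 − 2·0 = 1, t = 0 − 2·1 = -2  (check: 289·1 + 133·(-2) = 23)
  q = 5: r = 18, s = 0 − 5·1 = -5, t = 1 − 5·(-2) = 11  (check: 289·(-5) + 133·11 = 18)
  q = 1: r = 5, s = 1 − 1·(-5) = 6, t = -2 − 1·11 = -13  (check: 289·6 + 133·(-13) = 5)
  q = 3: r = 3, s = -5 − 3·6 = -23, t = 11 − 3·(-13) = 50  (check: 289·(-23) + 133·50 = 3)
  q = 1: r = 2, s = 6 − 1·(-23) = 29, t = -13 − 1·50 = -63  (check: 289·29 + 133·(-63) = 2)
  q = 1: r = 1, s = -23 − 1·29 = -52, t = 50 − 1·(-63) = 113  (check: 289·(-52) + 133·113 = 1)
The row with r = 1 (the gcd) gives the Bezout coefficients s = -52, t = 113.
Result: 289 · (-52) + 133 · (113) = 1.

gcd(289, 133) = 1; s = -52, t = 113 (check: 289·(-52) + 133·113 = 1).


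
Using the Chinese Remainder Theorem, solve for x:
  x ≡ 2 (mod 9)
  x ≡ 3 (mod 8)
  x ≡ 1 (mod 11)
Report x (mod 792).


Moduli 9, 8, 11 are pairwise coprime; by CRT there is a unique solution modulo M = 9 · 8 · 11 = 792.
Solve pairwise, accumulating the modulus:
  Start with x ≡ 2 (mod 9).
  Combine with x ≡ 3 (mod 8): since gcd(9, 8) = 1, we get a unique residue mod 72.
    Write x = 2 + 9·t and substitute into x ≡ 3 (mod 8): 9·t ≡ 3 − 2 = 1 (mod 8).
    Reduce coefficients mod 8: 1·t ≡ 1 (mod 8).
    So t ≡ 1 (mod 8).
    Then x = 2 + 9·1 = 11, valid modulo lcm(9, 8) = 72: x ≡ 11 (mod 72).
  Combine with x ≡ 1 (mod 11): since gcd(72, 11) = 1, we get a unique residue mod 792.
    Write x = 11 + 72·t and substitute into x ≡ 1 (mod 11): 72·t ≡ 1 − 11 = -10 (mod 11).
    Reduce coefficients mod 11: 6·t ≡ 1 (mod 11).
    The inverse of 6 mod 11 is 2 (since 6·2 = 12 = 1·11 + 1), so t ≡ 2·1 = 2 ≡ 2 (mod 11).
    Then x = 11 + 72·2 = 155, valid modulo lcm(72, 11) = 792: x ≡ 155 (mod 792).
Verify: 155 mod 9 = 2 ✓, 155 mod 8 = 3 ✓, 155 mod 11 = 1 ✓.

x ≡ 155 (mod 792).


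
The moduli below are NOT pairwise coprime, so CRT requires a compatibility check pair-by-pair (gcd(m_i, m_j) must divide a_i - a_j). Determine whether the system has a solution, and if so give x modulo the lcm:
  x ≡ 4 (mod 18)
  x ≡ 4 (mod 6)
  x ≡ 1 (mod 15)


Moduli 18, 6, 15 are not pairwise coprime, so CRT works modulo lcm(m_i) when all pairwise compatibility conditions hold.
Pairwise compatibility: gcd(m_i, m_j) must divide a_i - a_j for every pair.
Merge one congruence at a time:
  Start: x ≡ 4 (mod 18).
  Combine with x ≡ 4 (mod 6): gcd(18, 6) = 6; 4 - 4 = 0, which IS divisible by 6, so compatible.
    Write x = 4 + 18·t and substitute into x ≡ 4 (mod 6): 18·t ≡ 4 − 4 = 0 (mod 6).
    Divide the congruence (and modulus) by g = 6: 3·t ≡ 0 (mod 1).
    Modulo 1 every t works; take t = 0.
    Then x = 4 + 18·0 = 4, valid modulo lcm(18, 6) = 18: x ≡ 4 (mod 18).
  Combine with x ≡ 1 (mod 15): gcd(18, 15) = 3; 1 - 4 = -3, which IS divisible by 3, so compatible.
    Write x = 4 + 18·t and substitute into x ≡ 1 (mod 15): 18·t ≡ 1 − 4 = -3 (mod 15).
    Divide the congruence (and modulus) by g = 3: 6·t ≡ -1 (mod 5).
    Reduce coefficients mod 5: 1·t ≡ 4 (mod 5).
    So t ≡ 4 (mod 5).
    Then x = 4 + 18·4 = 76, valid modulo lcm(18, 15) = 90: x ≡ 76 (mod 90).
Verify: 76 mod 18 = 4, 76 mod 6 = 4, 76 mod 15 = 1.

x ≡ 76 (mod 90).


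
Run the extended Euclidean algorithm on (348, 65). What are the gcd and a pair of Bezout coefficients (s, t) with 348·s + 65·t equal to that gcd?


Euclidean algorithm on (348, 65) — divide until remainder is 0:
  348 = 5 · 65 + 23
  65 = 2 · 23 + 19
  23 = 1 · 19 + 4
  19 = 4 · 4 + 3
  4 = 1 · 3 + 1
  3 = 3 · 1 + 0
gcd(348, 65) = 1.
Track Bezout coefficients alongside the remainders: start with r₀ = 348 = a·1 + b·0 (s = 1, t = 0) and r₁ = 65 = a·0 + b·1 (s = 0, t = 1); each new remainder r_{k+1} = r_{k-1} − q_k·r_k inherits s_{k+1} = s_{k-1} − q_k·s_k, t_{k+1} = t_{k-1} − q_k·t_k, so r_k = a·s_k + b·t_k at every step:
  q = 5: r = 23, s = 1 − 5·0 = 1, t = 0 − 5·1 = -5  (check: 348·1 + 65·(-5) = 23)
  q = 2: r = 19, s = 0 − 2·1 = -2, t = 1 − 2·(-5) = 11  (check: 348·(-2) + 65·11 = 19)
  q = 1: r = 4, s = 1 − 1·(-2) = 3, t = -5 − 1·11 = -16  (check: 348·3 + 65·(-16) = 4)
  q = 4: r = 3, s = -2 − 4·3 = -14, t = 11 − 4·(-16) = 75  (check: 348·(-14) + 65·75 = 3)
  q = 1: r = 1, s = 3 − 1·(-14) = 17, t = -16 − 1·75 = -91  (check: 348·17 + 65·(-91) = 1)
The row with r = 1 (the gcd) gives the Bezout coefficients s = 17, t = -91.
Result: 348 · (17) + 65 · (-91) = 1.

gcd(348, 65) = 1; s = 17, t = -91 (check: 348·17 + 65·(-91) = 1).


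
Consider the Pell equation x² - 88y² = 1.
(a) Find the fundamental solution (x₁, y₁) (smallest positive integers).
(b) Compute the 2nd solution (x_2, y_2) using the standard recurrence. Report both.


Step 1: Find the fundamental solution (x₁, y₁) of x² - 88y² = 1.
  Expand √88 as a continued fraction. a₀ = ⌊√88⌋ = 9; iterate m_{k+1} = d_k·a_k − m_k, d_{k+1} = (88 − m_{k+1}²)/d_k, a_{k+1} = ⌊(a₀ + m_{k+1})/d_{k+1}⌋ (starting m₀ = 0, d₀ = 1), with convergents p_k = a_k·p_{k-1} + p_{k-2}, q_k = a_k·q_{k-1} + q_{k-2} (p₋₁ = 1, q₋₁ = 0):
  k = 0: a₀ = 9; p₀/q₀ = 9/1; p₀² − 88·q₀² = 81 − 88 = -7.
  k = 1: m = 9, d = 7, a = ⌊(9 + 9)/7⌋ = 2; p/q = (2·9 + 1)/(2·1 + 0) = 19/2; p² − 88·q² = 361 − 352 = 9.
  k = 2: m = 5, d = 9, a = ⌊(9 + 5)/9⌋ = 1; p/q = (1·19 + 9)/(1·2 + 1) = 28/3; p² − 88·q² = 784 − 792 = -8.
  k = 3: m = 4, d = 8, a = ⌊(9 + 4)/8⌋ = 1; p/q = (1·28 + 19)/(1·3 + 2) = 47/5; p² − 88·q² = 2209 − 2200 = 9.
  k = 4: m = 4, d = 9, a = ⌊(9 + 4)/9⌋ = 1; p/q = (1·47 + 28)/(1·5 + 3) = 75/8; p² − 88·q² = 5625 − 5632 = -7.
  k = 5: m = 5, d = 7, a = ⌊(9 + 5)/7⌋ = 2; p/q = (2·75 + 47)/(2·8 + 5) = 197/21; p² − 88·q² = 38809 − 38808 = 1.
  The first convergent with p² − 88·q² = 1 gives the fundamental solution (x₁, y₁) = (197, 21).
Step 2: Apply the recurrence (x_{n+1}, y_{n+1}) = (x₁x_n + 88y₁y_n, x₁y_n + y₁x_n) repeatedly.
  From (x_1, y_1) = (197, 21): x_2 = 197·197 + 88·21·21 = 77617; y_2 = 197·21 + 21·197 = 8274.
Step 3: Verify x_2² - 88·y_2² = 6024398689 - 6024398688 = 1 (should be 1). ✓

(x_1, y_1) = (197, 21); (x_2, y_2) = (77617, 8274).


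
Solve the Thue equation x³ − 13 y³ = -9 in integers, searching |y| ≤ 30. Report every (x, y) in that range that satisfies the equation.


The equation is x³ - 13y³ = -9. For fixed y, x³ = 13·y³ − 9, so a solution requires the RHS to be a perfect cube.
Strategy: iterate y from -30 to 30, compute RHS = 13·y³ − 9, and check whether it is a (positive or negative) perfect cube.
Check small values of y:
  y = 0: RHS = -9 is not a perfect cube.
  y = 1: RHS = 4 is not a perfect cube.
  y = -1: RHS = -22 is not a perfect cube.
  y = 2: RHS = 95 is not a perfect cube.
  y = -2: RHS = -113 is not a perfect cube.
  y = 3: RHS = 342 is not a perfect cube.
  y = -3: RHS = -360 is not a perfect cube.
Continuing the search up to |y| = 30 finds no solutions either.
No (x, y) in the scanned range satisfies the equation.

No integer solutions with |y| ≤ 30.


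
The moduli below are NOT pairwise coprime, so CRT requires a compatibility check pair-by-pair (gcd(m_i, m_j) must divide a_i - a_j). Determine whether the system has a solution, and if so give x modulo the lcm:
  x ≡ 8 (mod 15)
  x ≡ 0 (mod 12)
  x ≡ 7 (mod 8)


Moduli 15, 12, 8 are not pairwise coprime, so CRT works modulo lcm(m_i) when all pairwise compatibility conditions hold.
Pairwise compatibility: gcd(m_i, m_j) must divide a_i - a_j for every pair.
Merge one congruence at a time:
  Start: x ≡ 8 (mod 15).
  Combine with x ≡ 0 (mod 12): gcd(15, 12) = 3, and 0 - 8 = -8 is NOT divisible by 3.
    ⇒ system is inconsistent (no integer solution).

No solution (the system is inconsistent).


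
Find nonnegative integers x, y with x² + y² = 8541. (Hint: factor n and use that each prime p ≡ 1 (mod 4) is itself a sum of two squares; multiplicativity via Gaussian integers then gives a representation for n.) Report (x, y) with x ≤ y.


Step 1: Factor n = 8541 = 3^2 · 13 · 73.
Step 2: Check the mod-4 condition on each prime factor: 3 ≡ 3 (mod 4), exponent 2 (must be even); 13 ≡ 1 (mod 4), exponent 1; 73 ≡ 1 (mod 4), exponent 1.
All primes ≡ 3 (mod 4) appear to even exponent (or don't appear), so by the two-squares theorem n IS expressible as a sum of two squares.
Step 3: Build a representation. Group n = k² · m with k = 3 and m = 13 · 73 = 949 (a product of primes ≡ 1 (mod 4)); a representation of m scales to one of n via (k·x)² + (k·y)² = k²(x² + y²). Each prime p ≡ 1 (mod 4) is itself a sum of two squares; find a² by testing p − a² for a perfect square:
  13: 13 − 1² = 12, 13 − 2² = 9 = 3² ⇒ 13 = 2² + 3².
  73: 73 − 1² = 72, 73 − 2² = 69, 73 − 3² = 64 = 8² ⇒ 73 = 3² + 8².
  Combine using the Brahmagupta–Fibonacci identity (a² + b²)(c² + d²) = (ac − bd)² + (ad + bc)² = (ac + bd)² + (ad − bc)²:
  13 · 73 = 949: from (2² + 3²)(3² + 8²), take (2·3 − 3·8, 2·8 + 3·3) = (6 − 24, 16 + 9) = (-18, 25); dropping signs (only squares matter) gives (18, 25); check 18² + 25² = 324 + 625 = 949 ✓.
  Scale by k = 3: (3·18, 3·25) = (54, 75).
Step 4: Order so x ≤ y and verify: 54² + 75² = 2916 + 5625 = 8541 = n. ✓

n = 8541 = 54² + 75² (one valid representation with x ≤ y).


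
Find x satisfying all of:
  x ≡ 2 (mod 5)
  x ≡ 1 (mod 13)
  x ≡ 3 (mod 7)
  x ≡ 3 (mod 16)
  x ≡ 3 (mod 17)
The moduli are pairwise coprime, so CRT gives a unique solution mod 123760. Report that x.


Product of moduli M = 5 · 13 · 7 · 16 · 17 = 123760.
Merge one congruence at a time:
  Start: x ≡ 2 (mod 5).
  Combine with x ≡ 1 (mod 13); new modulus lcm = 65.
    Write x = 2 + 5·t and substitute into x ≡ 1 (mod 13): 5·t ≡ 1 − 2 = -1 (mod 13).
    Reduce coefficients mod 13: 5·t ≡ 12 (mod 13).
    The inverse of 5 mod 13 is 8 (since 5·8 = 40 = 3·13 + 1), so t ≡ 8·12 = 96 ≡ 5 (mod 13).
    Then x = 2 + 5·5 = 27, valid modulo lcm(5, 13) = 65: x ≡ 27 (mod 65).
  Combine with x ≡ 3 (mod 7); new modulus lcm = 455.
    Write x = 27 + 65·t and substitute into x ≡ 3 (mod 7): 65·t ≡ 3 − 27 = -24 (mod 7).
    Reduce coefficients mod 7: 2·t ≡ 4 (mod 7).
    The inverse of 2 mod 7 is 4 (since 2·4 = 8 = 1·7 + 1), so t ≡ 4·4 = 16 ≡ 2 (mod 7).
    Then x = 27 + 65·2 = 157, valid modulo lcm(65, 7) = 455: x ≡ 157 (mod 455).
  Combine with x ≡ 3 (mod 16); new modulus lcm = 7280.
    Write x = 157 + 455·t and substitute into x ≡ 3 (mod 16): 455·t ≡ 3 − 157 = -154 (mod 16).
    Reduce coefficients mod 16: 7·t ≡ 6 (mod 16).
    The inverse of 7 mod 16 is 7 (since 7·7 = 49 = 3·16 + 1), so t ≡ 7·6 = 42 ≡ 10 (mod 16).
    Then x = 157 + 455·10 = 4707, valid modulo lcm(455, 16) = 7280: x ≡ 4707 (mod 7280).
  Combine with x ≡ 3 (mod 17); new modulus lcm = 123760.
    Write x = 4707 + 7280·t and substitute into x ≡ 3 (mod 17): 7280·t ≡ 3 − 4707 = -4704 (mod 17).
    Reduce coefficients mod 17: 4·t ≡ 5 (mod 17).
    The inverse of 4 mod 17 is 13 (since 4·13 = 52 = 3·17 + 1), so t ≡ 13·5 = 65 ≡ 14 (mod 17).
    Then x = 4707 + 7280·14 = 106627, valid modulo lcm(7280, 17) = 123760: x ≡ 106627 (mod 123760).
Verify against each original: 106627 mod 5 = 2, 106627 mod 13 = 1, 106627 mod 7 = 3, 106627 mod 16 = 3, 106627 mod 17 = 3.

x ≡ 106627 (mod 123760).


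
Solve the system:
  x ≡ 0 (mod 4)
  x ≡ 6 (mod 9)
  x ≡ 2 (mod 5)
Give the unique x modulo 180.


Moduli 4, 9, 5 are pairwise coprime; by CRT there is a unique solution modulo M = 4 · 9 · 5 = 180.
Solve pairwise, accumulating the modulus:
  Start with x ≡ 0 (mod 4).
  Combine with x ≡ 6 (mod 9): since gcd(4, 9) = 1, we get a unique residue mod 36.
    Write x = 0 + 4·t and substitute into x ≡ 6 (mod 9): 4·t ≡ 6 − 0 = 6 (mod 9).
    The inverse of 4 mod 9 is 7 (since 4·7 = 28 = 3·9 + 1), so t ≡ 7·6 = 42 ≡ 6 (mod 9).
    Then x = 0 + 4·6 = 24, valid modulo lcm(4, 9) = 36: x ≡ 24 (mod 36).
  Combine with x ≡ 2 (mod 5): since gcd(36, 5) = 1, we get a unique residue mod 180.
    Write x = 24 + 36·t and substitute into x ≡ 2 (mod 5): 36·t ≡ 2 − 24 = -22 (mod 5).
    Reduce coefficients mod 5: 1·t ≡ 3 (mod 5).
    So t ≡ 3 (mod 5).
    Then x = 24 + 36·3 = 132, valid modulo lcm(36, 5) = 180: x ≡ 132 (mod 180).
Verify: 132 mod 4 = 0 ✓, 132 mod 9 = 6 ✓, 132 mod 5 = 2 ✓.

x ≡ 132 (mod 180).


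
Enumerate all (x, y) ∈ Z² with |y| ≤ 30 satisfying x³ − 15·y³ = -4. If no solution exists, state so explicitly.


The equation is x³ - 15y³ = -4. For fixed y, x³ = 15·y³ − 4, so a solution requires the RHS to be a perfect cube.
Strategy: iterate y from -30 to 30, compute RHS = 15·y³ − 4, and check whether it is a (positive or negative) perfect cube.
Check small values of y:
  y = 0: RHS = -4 is not a perfect cube.
  y = 1: RHS = 11 is not a perfect cube.
  y = -1: RHS = -19 is not a perfect cube.
  y = 2: RHS = 116 is not a perfect cube.
  y = -2: RHS = -124 is not a perfect cube.
  y = 3: RHS = 401 is not a perfect cube.
  y = -3: RHS = -409 is not a perfect cube.
Continuing the search up to |y| = 30 finds no solutions either.
No (x, y) in the scanned range satisfies the equation.

No integer solutions with |y| ≤ 30.


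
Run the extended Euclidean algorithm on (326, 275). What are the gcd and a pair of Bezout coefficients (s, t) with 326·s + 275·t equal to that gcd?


Euclidean algorithm on (326, 275) — divide until remainder is 0:
  326 = 1 · 275 + 51
  275 = 5 · 51 + 20
  51 = 2 · 20 + 11
  20 = 1 · 11 + 9
  11 = 1 · 9 + 2
  9 = 4 · 2 + 1
  2 = 2 · 1 + 0
gcd(326, 275) = 1.
Track Bezout coefficients alongside the remainders: start with r₀ = 326 = a·1 + b·0 (s = 1, t = 0) and r₁ = 275 = a·0 + b·1 (s = 0, t = 1); each new remainder r_{k+1} = r_{k-1} − q_k·r_k inherits s_{k+1} = s_{k-1} − q_k·s_k, t_{k+1} = t_{k-1} − q_k·t_k, so r_k = a·s_k + b·t_k at every step:
  q = 1: r = 51, s = 1 − 1·0 = 1, t = 0 − 1·1 = -1  (check: 326·1 + 275·(-1) = 51)
  q = 5: r = 20, s = 0 − 5·1 = -5, t = 1 − 5·(-1) = 6  (check: 326·(-5) + 275·6 = 20)
  q = 2: r = 11, s = 1 − 2·(-5) = 11, t = -1 − 2·6 = -13  (check: 326·11 + 275·(-13) = 11)
  q = 1: r = 9, s = -5 − 1·11 = -16, t = 6 − 1·(-13) = 19  (check: 326·(-16) + 275·19 = 9)
  q = 1: r = 2, s = 11 − 1·(-16) = 27, t = -13 − 1·19 = -32  (check: 326·27 + 275·(-32) = 2)
  q = 4: r = 1, s = -16 − 4·27 = -124, t = 19 − 4·(-32) = 147  (check: 326·(-124) + 275·147 = 1)
The row with r = 1 (the gcd) gives the Bezout coefficients s = -124, t = 147.
Result: 326 · (-124) + 275 · (147) = 1.

gcd(326, 275) = 1; s = -124, t = 147 (check: 326·(-124) + 275·147 = 1).


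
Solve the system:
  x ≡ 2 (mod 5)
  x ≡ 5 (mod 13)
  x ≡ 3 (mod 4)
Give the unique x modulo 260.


Moduli 5, 13, 4 are pairwise coprime; by CRT there is a unique solution modulo M = 5 · 13 · 4 = 260.
Solve pairwise, accumulating the modulus:
  Start with x ≡ 2 (mod 5).
  Combine with x ≡ 5 (mod 13): since gcd(5, 13) = 1, we get a unique residue mod 65.
    Write x = 2 + 5·t and substitute into x ≡ 5 (mod 13): 5·t ≡ 5 − 2 = 3 (mod 13).
    The inverse of 5 mod 13 is 8 (since 5·8 = 40 = 3·13 + 1), so t ≡ 8·3 = 24 ≡ 11 (mod 13).
    Then x = 2 + 5·11 = 57, valid modulo lcm(5, 13) = 65: x ≡ 57 (mod 65).
  Combine with x ≡ 3 (mod 4): since gcd(65, 4) = 1, we get a unique residue mod 260.
    Write x = 57 + 65·t and substitute into x ≡ 3 (mod 4): 65·t ≡ 3 − 57 = -54 (mod 4).
    Reduce coefficients mod 4: 1·t ≡ 2 (mod 4).
    So t ≡ 2 (mod 4).
    Then x = 57 + 65·2 = 187, valid modulo lcm(65, 4) = 260: x ≡ 187 (mod 260).
Verify: 187 mod 5 = 2 ✓, 187 mod 13 = 5 ✓, 187 mod 4 = 3 ✓.

x ≡ 187 (mod 260).


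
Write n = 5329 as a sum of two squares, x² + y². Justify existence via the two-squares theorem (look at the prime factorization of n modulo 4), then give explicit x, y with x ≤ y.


Step 1: Factor n = 5329 = 73^2.
Step 2: Check the mod-4 condition on each prime factor: 73 ≡ 1 (mod 4), exponent 2.
All primes ≡ 3 (mod 4) appear to even exponent (or don't appear), so by the two-squares theorem n IS expressible as a sum of two squares.
Step 3: Build a representation. Here n = 73 · 73 is a product of primes ≡ 1 (mod 4). Each prime p ≡ 1 (mod 4) is itself a sum of two squares; find a² by testing p − a² for a perfect square:
  73: 73 − 1² = 72, 73 − 2² = 69, 73 − 3² = 64 = 8² ⇒ 73 = 3² + 8².
  Combine using the Brahmagupta–Fibonacci identity (a² + b²)(c² + d²) = (ac − bd)² + (ad + bc)² = (ac + bd)² + (ad − bc)²:
  73 · 73 = 5329: from (3² + 8²)(3² + 8²), take (3·3 − 8·8, 3·8 + 8·3) = (9 − 64, 24 + 24) = (-55, 48); dropping signs (only squares matter) gives (55, 48); check 55² + 48² = 3025 + 2304 = 5329 ✓.
Step 4: Order so x ≤ y and verify: 48² + 55² = 2304 + 3025 = 5329 = n. ✓

n = 5329 = 48² + 55² (one valid representation with x ≤ y).


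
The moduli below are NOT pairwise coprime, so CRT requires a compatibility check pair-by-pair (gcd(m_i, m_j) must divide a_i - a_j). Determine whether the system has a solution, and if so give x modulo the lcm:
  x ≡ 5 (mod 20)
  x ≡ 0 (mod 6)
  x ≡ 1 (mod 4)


Moduli 20, 6, 4 are not pairwise coprime, so CRT works modulo lcm(m_i) when all pairwise compatibility conditions hold.
Pairwise compatibility: gcd(m_i, m_j) must divide a_i - a_j for every pair.
Merge one congruence at a time:
  Start: x ≡ 5 (mod 20).
  Combine with x ≡ 0 (mod 6): gcd(20, 6) = 2, and 0 - 5 = -5 is NOT divisible by 2.
    ⇒ system is inconsistent (no integer solution).

No solution (the system is inconsistent).


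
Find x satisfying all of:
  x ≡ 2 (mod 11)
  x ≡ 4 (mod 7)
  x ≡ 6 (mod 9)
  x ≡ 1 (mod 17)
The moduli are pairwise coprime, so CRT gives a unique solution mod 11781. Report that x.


Product of moduli M = 11 · 7 · 9 · 17 = 11781.
Merge one congruence at a time:
  Start: x ≡ 2 (mod 11).
  Combine with x ≡ 4 (mod 7); new modulus lcm = 77.
    Write x = 2 + 11·t and substitute into x ≡ 4 (mod 7): 11·t ≡ 4 − 2 = 2 (mod 7).
    Reduce coefficients mod 7: 4·t ≡ 2 (mod 7).
    The inverse of 4 mod 7 is 2 (since 4·2 = 8 = 1·7 + 1), so t ≡ 2·2 = 4 ≡ 4 (mod 7).
    Then x = 2 + 11·4 = 46, valid modulo lcm(11, 7) = 77: x ≡ 46 (mod 77).
  Combine with x ≡ 6 (mod 9); new modulus lcm = 693.
    Write x = 46 + 77·t and substitute into x ≡ 6 (mod 9): 77·t ≡ 6 − 46 = -40 (mod 9).
    Reduce coefficients mod 9: 5·t ≡ 5 (mod 9).
    The inverse of 5 mod 9 is 2 (since 5·2 = 10 = 1·9 + 1), so t ≡ 2·5 = 10 ≡ 1 (mod 9).
    Then x = 46 + 77·1 = 123, valid modulo lcm(77, 9) = 693: x ≡ 123 (mod 693).
  Combine with x ≡ 1 (mod 17); new modulus lcm = 11781.
    Write x = 123 + 693·t and substitute into x ≡ 1 (mod 17): 693·t ≡ 1 − 123 = -122 (mod 17).
    Reduce coefficients mod 17: 13·t ≡ 14 (mod 17).
    The inverse of 13 mod 17 is 4 (since 13·4 = 52 = 3·17 + 1), so t ≡ 4·14 = 56 ≡ 5 (mod 17).
    Then x = 123 + 693·5 = 3588, valid modulo lcm(693, 17) = 11781: x ≡ 3588 (mod 11781).
Verify against each original: 3588 mod 11 = 2, 3588 mod 7 = 4, 3588 mod 9 = 6, 3588 mod 17 = 1.

x ≡ 3588 (mod 11781).


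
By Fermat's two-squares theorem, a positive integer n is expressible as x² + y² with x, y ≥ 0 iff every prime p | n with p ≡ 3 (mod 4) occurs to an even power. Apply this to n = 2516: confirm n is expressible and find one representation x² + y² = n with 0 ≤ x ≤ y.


Step 1: Factor n = 2516 = 2^2 · 17 · 37.
Step 2: Check the mod-4 condition on each prime factor: 2 = 2 (special); 17 ≡ 1 (mod 4), exponent 1; 37 ≡ 1 (mod 4), exponent 1.
All primes ≡ 3 (mod 4) appear to even exponent (or don't appear), so by the two-squares theorem n IS expressible as a sum of two squares.
Step 3: Build a representation. Group n = k² · m with k = 2 and m = 17 · 37 = 629 (a product of primes ≡ 1 (mod 4)); a representation of m scales to one of n via (k·x)² + (k·y)² = k²(x² + y²). Each prime p ≡ 1 (mod 4) is itself a sum of two squares; find a² by testing p − a² for a perfect square:
  17: 17 − 1² = 16 = 4² ⇒ 17 = 1² + 4².
  37: 37 − 1² = 36 = 6² ⇒ 37 = 1² + 6².
  Combine using the Brahmagupta–Fibonacci identity (a² + b²)(c² + d²) = (ac − bd)² + (ad + bc)² = (ac + bd)² + (ad − bc)²:
  17 · 37 = 629: from (1² + 4²)(1² + 6²), take (1·1 − 4·6, 1·6 + 4·1) = (1 − 24, 6 + 4) = (-23, 10); dropping signs (only squares matter) gives (23, 10); check 23² + 10² = 529 + 100 = 629 ✓.
  Scale by k = 2: (2·23, 2·10) = (46, 20).
Step 4: Order so x ≤ y and verify: 20² + 46² = 400 + 2116 = 2516 = n. ✓

n = 2516 = 20² + 46² (one valid representation with x ≤ y).


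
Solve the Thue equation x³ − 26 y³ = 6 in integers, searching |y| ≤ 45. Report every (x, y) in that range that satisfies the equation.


The equation is x³ - 26y³ = 6. For fixed y, x³ = 26·y³ + 6, so a solution requires the RHS to be a perfect cube.
Strategy: iterate y from -45 to 45, compute RHS = 26·y³ + 6, and check whether it is a (positive or negative) perfect cube.
Check small values of y:
  y = 0: RHS = 6 is not a perfect cube.
  y = 1: RHS = 32 is not a perfect cube.
  y = -1: RHS = -20 is not a perfect cube.
  y = 2: RHS = 214 is not a perfect cube.
  y = -2: RHS = -202 is not a perfect cube.
  y = 3: RHS = 708 is not a perfect cube.
  y = -3: RHS = -696 is not a perfect cube.
Continuing the search up to |y| = 45 finds no solutions either.
No (x, y) in the scanned range satisfies the equation.

No integer solutions with |y| ≤ 45.


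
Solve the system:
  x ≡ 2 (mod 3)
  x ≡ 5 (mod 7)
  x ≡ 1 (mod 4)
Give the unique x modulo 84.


Moduli 3, 7, 4 are pairwise coprime; by CRT there is a unique solution modulo M = 3 · 7 · 4 = 84.
Solve pairwise, accumulating the modulus:
  Start with x ≡ 2 (mod 3).
  Combine with x ≡ 5 (mod 7): since gcd(3, 7) = 1, we get a unique residue mod 21.
    Write x = 2 + 3·t and substitute into x ≡ 5 (mod 7): 3·t ≡ 5 − 2 = 3 (mod 7).
    The inverse of 3 mod 7 is 5 (since 3·5 = 15 = 2·7 + 1), so t ≡ 5·3 = 15 ≡ 1 (mod 7).
    Then x = 2 + 3·1 = 5, valid modulo lcm(3, 7) = 21: x ≡ 5 (mod 21).
  Combine with x ≡ 1 (mod 4): since gcd(21, 4) = 1, we get a unique residue mod 84.
    Write x = 5 + 21·t and substitute into x ≡ 1 (mod 4): 21·t ≡ 1 − 5 = -4 (mod 4).
    Reduce coefficients mod 4: 1·t ≡ 0 (mod 4).
    So t ≡ 0 (mod 4).
    Then x = 5 + 21·0 = 5, valid modulo lcm(21, 4) = 84: x ≡ 5 (mod 84).
Verify: 5 mod 3 = 2 ✓, 5 mod 7 = 5 ✓, 5 mod 4 = 1 ✓.

x ≡ 5 (mod 84).


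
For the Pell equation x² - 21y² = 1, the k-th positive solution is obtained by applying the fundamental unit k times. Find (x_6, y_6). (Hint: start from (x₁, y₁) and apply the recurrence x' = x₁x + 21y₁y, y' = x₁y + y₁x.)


Step 1: Find the fundamental solution (x₁, y₁) of x² - 21y² = 1.
  Expand √21 as a continued fraction. a₀ = ⌊√21⌋ = 4; iterate m_{k+1} = d_k·a_k − m_k, d_{k+1} = (21 − m_{k+1}²)/d_k, a_{k+1} = ⌊(a₀ + m_{k+1})/d_{k+1}⌋ (starting m₀ = 0, d₀ = 1), with convergents p_k = a_k·p_{k-1} + p_{k-2}, q_k = a_k·q_{k-1} + q_{k-2} (p₋₁ = 1, q₋₁ = 0):
  k = 0: a₀ = 4; p₀/q₀ = 4/1; p₀² − 21·q₀² = 16 − 21 = -5.
  k = 1: m = 4, d = 5, a = ⌊(4 + 4)/5⌋ = 1; p/q = (1·4 + 1)/(1·1 + 0) = 5/1; p² − 21·q² = 25 − 21 = 4.
  k = 2: m = 1, d = 4, a = ⌊(4 + 1)/4⌋ = 1; p/q = (1·5 + 4)/(1·1 + 1) = 9/2; p² − 21·q² = 81 − 84 = -3.
  k = 3: m = 3, d = 3, a = ⌊(4 + 3)/3⌋ = 2; p/q = (2·9 + 5)/(2·2 + 1) = 23/5; p² − 21·q² = 529 − 525 = 4.
  k = 4: m = 3, d = 4, a = ⌊(4 + 3)/4⌋ = 1; p/q = (1·23 + 9)/(1·5 + 2) = 32/7; p² − 21·q² = 1024 − 1029 = -5.
  k = 5: m = 1, d = 5, a = ⌊(4 + 1)/5⌋ = 1; p/q = (1·32 + 23)/(1·7 + 5) = 55/12; p² − 21·q² = 3025 − 3024 = 1.
  The first convergent with p² − 21·q² = 1 gives the fundamental solution (x₁, y₁) = (55, 12).
Step 2: Apply the recurrence (x_{n+1}, y_{n+1}) = (x₁x_n + 21y₁y_n, x₁y_n + y₁x_n) repeatedly.
  From (x_1, y_1) = (55, 12): x_2 = 55·55 + 21·12·12 = 6049; y_2 = 55·12 + 12·55 = 1320.
  From (x_2, y_2) = (6049, 1320): x_3 = 55·6049 + 21·12·1320 = 665335; y_3 = 55·1320 + 12·6049 = 145188.
  From (x_3, y_3) = (665335, 145188): x_4 = 55·665335 + 21·12·145188 = 73180801; y_4 = 55·145188 + 12·665335 = 15969360.
  From (x_4, y_4) = (73180801, 15969360): x_5 = 55·73180801 + 21·12·15969360 = 8049222775; y_5 = 55·15969360 + 12·73180801 = 1756484412.
  From (x_5, y_5) = (8049222775, 1756484412): x_6 = 55·8049222775 + 21·12·1756484412 = 885341324449; y_6 = 55·1756484412 + 12·8049222775 = 193197315960.
Step 3: Verify x_6² - 21·y_6² = 783829260777109485153601 - 783829260777109485153600 = 1 (should be 1). ✓

(x_1, y_1) = (55, 12); (x_6, y_6) = (885341324449, 193197315960).


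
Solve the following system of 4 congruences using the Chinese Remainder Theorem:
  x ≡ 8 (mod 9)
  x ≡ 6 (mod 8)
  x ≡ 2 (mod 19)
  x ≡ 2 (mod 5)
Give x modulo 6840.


Product of moduli M = 9 · 8 · 19 · 5 = 6840.
Merge one congruence at a time:
  Start: x ≡ 8 (mod 9).
  Combine with x ≡ 6 (mod 8); new modulus lcm = 72.
    Write x = 8 + 9·t and substitute into x ≡ 6 (mod 8): 9·t ≡ 6 − 8 = -2 (mod 8).
    Reduce coefficients mod 8: 1·t ≡ 6 (mod 8).
    So t ≡ 6 (mod 8).
    Then x = 8 + 9·6 = 62, valid modulo lcm(9, 8) = 72: x ≡ 62 (mod 72).
  Combine with x ≡ 2 (mod 19); new modulus lcm = 1368.
    Write x = 62 + 72·t and substitute into x ≡ 2 (mod 19): 72·t ≡ 2 − 62 = -60 (mod 19).
    Reduce coefficients mod 19: 15·t ≡ 16 (mod 19).
    The inverse of 15 mod 19 is 14 (since 15·14 = 210 = 11·19 + 1), so t ≡ 14·16 = 224 ≡ 15 (mod 19).
    Then x = 62 + 72·15 = 1142, valid modulo lcm(72, 19) = 1368: x ≡ 1142 (mod 1368).
  Combine with x ≡ 2 (mod 5); new modulus lcm = 6840.
    Write x = 1142 + 1368·t and substitute into x ≡ 2 (mod 5): 1368·t ≡ 2 − 1142 = -1140 (mod 5).
    Reduce coefficients mod 5: 3·t ≡ 0 (mod 5).
    The inverse of 3 mod 5 is 2 (since 3·2 = 6 = 1·5 + 1), so t ≡ 2·0 = 0 ≡ 0 (mod 5).
    Then x = 1142 + 1368·0 = 1142, valid modulo lcm(1368, 5) = 6840: x ≡ 1142 (mod 6840).
Verify against each original: 1142 mod 9 = 8, 1142 mod 8 = 6, 1142 mod 19 = 2, 1142 mod 5 = 2.

x ≡ 1142 (mod 6840).


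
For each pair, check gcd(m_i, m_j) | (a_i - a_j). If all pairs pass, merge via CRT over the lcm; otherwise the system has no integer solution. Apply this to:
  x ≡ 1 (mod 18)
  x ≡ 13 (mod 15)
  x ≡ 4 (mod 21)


Moduli 18, 15, 21 are not pairwise coprime, so CRT works modulo lcm(m_i) when all pairwise compatibility conditions hold.
Pairwise compatibility: gcd(m_i, m_j) must divide a_i - a_j for every pair.
Merge one congruence at a time:
  Start: x ≡ 1 (mod 18).
  Combine with x ≡ 13 (mod 15): gcd(18, 15) = 3; 13 - 1 = 12, which IS divisible by 3, so compatible.
    Write x = 1 + 18·t and substitute into x ≡ 13 (mod 15): 18·t ≡ 13 − 1 = 12 (mod 15).
    Divide the congruence (and modulus) by g = 3: 6·t ≡ 4 (mod 5).
    Reduce coefficients mod 5: 1·t ≡ 4 (mod 5).
    So t ≡ 4 (mod 5).
    Then x = 1 + 18·4 = 73, valid modulo lcm(18, 15) = 90: x ≡ 73 (mod 90).
  Combine with x ≡ 4 (mod 21): gcd(90, 21) = 3; 4 - 73 = -69, which IS divisible by 3, so compatible.
    Write x = 73 + 90·t and substitute into x ≡ 4 (mod 21): 90·t ≡ 4 − 73 = -69 (mod 21).
    Divide the congruence (and modulus) by g = 3: 30·t ≡ -23 (mod 7).
    Reduce coefficients mod 7: 2·t ≡ 5 (mod 7).
    The inverse of 2 mod 7 is 4 (since 2·4 = 8 = 1·7 + 1), so t ≡ 4·5 = 20 ≡ 6 (mod 7).
    Then x = 73 + 90·6 = 613, valid modulo lcm(90, 21) = 630: x ≡ 613 (mod 630).
Verify: 613 mod 18 = 1, 613 mod 15 = 13, 613 mod 21 = 4.

x ≡ 613 (mod 630).


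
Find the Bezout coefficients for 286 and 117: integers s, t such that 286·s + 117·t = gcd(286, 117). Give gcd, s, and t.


Euclidean algorithm on (286, 117) — divide until remainder is 0:
  286 = 2 · 117 + 52
  117 = 2 · 52 + 13
  52 = 4 · 13 + 0
gcd(286, 117) = 13.
Track Bezout coefficients alongside the remainders: start with r₀ = 286 = a·1 + b·0 (s = 1, t = 0) and r₁ = 117 = a·0 + b·1 (s = 0, t = 1); each new remainder r_{k+1} = r_{k-1} − q_k·r_k inherits s_{k+1} = s_{k-1} − q_k·s_k, t_{k+1} = t_{k-1} − q_k·t_k, so r_k = a·s_k + b·t_k at every step:
  q = 2: r = 52, s = 1 − 2·0 = 1, t = 0 − 2·1 = -2  (check: 286·1 + 117·(-2) = 52)
  q = 2: r = 13, s = 0 − 2·1 = -2, t = 1 − 2·(-2) = 5  (check: 286·(-2) + 117·5 = 13)
The row with r = 13 (the gcd) gives the Bezout coefficients s = -2, t = 5.
Result: 286 · (-2) + 117 · (5) = 13.

gcd(286, 117) = 13; s = -2, t = 5 (check: 286·(-2) + 117·5 = 13).


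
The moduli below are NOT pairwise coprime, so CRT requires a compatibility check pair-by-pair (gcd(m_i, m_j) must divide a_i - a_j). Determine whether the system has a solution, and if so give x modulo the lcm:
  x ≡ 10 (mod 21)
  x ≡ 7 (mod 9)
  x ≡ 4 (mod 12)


Moduli 21, 9, 12 are not pairwise coprime, so CRT works modulo lcm(m_i) when all pairwise compatibility conditions hold.
Pairwise compatibility: gcd(m_i, m_j) must divide a_i - a_j for every pair.
Merge one congruence at a time:
  Start: x ≡ 10 (mod 21).
  Combine with x ≡ 7 (mod 9): gcd(21, 9) = 3; 7 - 10 = -3, which IS divisible by 3, so compatible.
    Write x = 10 + 21·t and substitute into x ≡ 7 (mod 9): 21·t ≡ 7 − 10 = -3 (mod 9).
    Divide the congruence (and modulus) by g = 3: 7·t ≡ -1 (mod 3).
    Reduce coefficients mod 3: 1·t ≡ 2 (mod 3).
    So t ≡ 2 (mod 3).
    Then x = 10 + 21·2 = 52, valid modulo lcm(21, 9) = 63: x ≡ 52 (mod 63).
  Combine with x ≡ 4 (mod 12): gcd(63, 12) = 3; 4 - 52 = -48, which IS divisible by 3, so compatible.
    Write x = 52 + 63·t and substitute into x ≡ 4 (mod 12): 63·t ≡ 4 − 52 = -48 (mod 12).
    Divide the congruence (and modulus) by g = 3: 21·t ≡ -16 (mod 4).
    Reduce coefficients mod 4: 1·t ≡ 0 (mod 4).
    So t ≡ 0 (mod 4).
    Then x = 52 + 63·0 = 52, valid modulo lcm(63, 12) = 252: x ≡ 52 (mod 252).
Verify: 52 mod 21 = 10, 52 mod 9 = 7, 52 mod 12 = 4.

x ≡ 52 (mod 252).


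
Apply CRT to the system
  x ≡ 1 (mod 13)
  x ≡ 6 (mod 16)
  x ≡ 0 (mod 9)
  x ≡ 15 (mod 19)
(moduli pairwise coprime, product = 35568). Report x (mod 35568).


Product of moduli M = 13 · 16 · 9 · 19 = 35568.
Merge one congruence at a time:
  Start: x ≡ 1 (mod 13).
  Combine with x ≡ 6 (mod 16); new modulus lcm = 208.
    Write x = 1 + 13·t and substitute into x ≡ 6 (mod 16): 13·t ≡ 6 − 1 = 5 (mod 16).
    The inverse of 13 mod 16 is 5 (since 13·5 = 65 = 4·16 + 1), so t ≡ 5·5 = 25 ≡ 9 (mod 16).
    Then x = 1 + 13·9 = 118, valid modulo lcm(13, 16) = 208: x ≡ 118 (mod 208).
  Combine with x ≡ 0 (mod 9); new modulus lcm = 1872.
    Write x = 118 + 208·t and substitute into x ≡ 0 (mod 9): 208·t ≡ 0 − 118 = -118 (mod 9).
    Reduce coefficients mod 9: 1·t ≡ 8 (mod 9).
    So t ≡ 8 (mod 9).
    Then x = 118 + 208·8 = 1782, valid modulo lcm(208, 9) = 1872: x ≡ 1782 (mod 1872).
  Combine with x ≡ 15 (mod 19); new modulus lcm = 35568.
    Write x = 1782 + 1872·t and substitute into x ≡ 15 (mod 19): 1872·t ≡ 15 − 1782 = -1767 (mod 19).
    Reduce coefficients mod 19: 10·t ≡ 0 (mod 19).
    The inverse of 10 mod 19 is 2 (since 10·2 = 20 = 1·19 + 1), so t ≡ 2·0 = 0 ≡ 0 (mod 19).
    Then x = 1782 + 1872·0 = 1782, valid modulo lcm(1872, 19) = 35568: x ≡ 1782 (mod 35568).
Verify against each original: 1782 mod 13 = 1, 1782 mod 16 = 6, 1782 mod 9 = 0, 1782 mod 19 = 15.

x ≡ 1782 (mod 35568).


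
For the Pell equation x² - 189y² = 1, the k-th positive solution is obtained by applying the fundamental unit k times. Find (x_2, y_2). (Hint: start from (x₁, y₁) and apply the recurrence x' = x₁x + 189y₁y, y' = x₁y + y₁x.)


Step 1: Find the fundamental solution (x₁, y₁) of x² - 189y² = 1.
  Expand √189 as a continued fraction. a₀ = ⌊√189⌋ = 13; iterate m_{k+1} = d_k·a_k − m_k, d_{k+1} = (189 − m_{k+1}²)/d_k, a_{k+1} = ⌊(a₀ + m_{k+1})/d_{k+1}⌋ (starting m₀ = 0, d₀ = 1), with convergents p_k = a_k·p_{k-1} + p_{k-2}, q_k = a_k·q_{k-1} + q_{k-2} (p₋₁ = 1, q₋₁ = 0):
  k = 0: a₀ = 13; p₀/q₀ = 13/1; p₀² − 189·q₀² = 169 − 189 = -20.
  k = 1: m = 13, d = 20, a = ⌊(13 + 13)/20⌋ = 1; p/q = (1·13 + 1)/(1·1 + 0) = 14/1; p² − 189·q² = 196 − 189 = 7.
  k = 2: m = 7, d = 7, a = ⌊(13 + 7)/7⌋ = 2; p/q = (2·14 + 13)/(2·1 + 1) = 41/3; p² − 189·q² = 1681 − 1701 = -20.
  k = 3: m = 7, d = 20, a = ⌊(13 + 7)/20⌋ = 1; p/q = (1·41 + 14)/(1·3 + 1) = 55/4; p² − 189·q² = 3025 − 3024 = 1.
  The first convergent with p² − 189·q² = 1 gives the fundamental solution (x₁, y₁) = (55, 4).
Step 2: Apply the recurrence (x_{n+1}, y_{n+1}) = (x₁x_n + 189y₁y_n, x₁y_n + y₁x_n) repeatedly.
  From (x_1, y_1) = (55, 4): x_2 = 55·55 + 189·4·4 = 6049; y_2 = 55·4 + 4·55 = 440.
Step 3: Verify x_2² - 189·y_2² = 36590401 - 36590400 = 1 (should be 1). ✓

(x_1, y_1) = (55, 4); (x_2, y_2) = (6049, 440).


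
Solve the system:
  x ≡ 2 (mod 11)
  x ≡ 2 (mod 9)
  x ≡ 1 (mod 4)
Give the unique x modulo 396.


Moduli 11, 9, 4 are pairwise coprime; by CRT there is a unique solution modulo M = 11 · 9 · 4 = 396.
Solve pairwise, accumulating the modulus:
  Start with x ≡ 2 (mod 11).
  Combine with x ≡ 2 (mod 9): since gcd(11, 9) = 1, we get a unique residue mod 99.
    Write x = 2 + 11·t and substitute into x ≡ 2 (mod 9): 11·t ≡ 2 − 2 = 0 (mod 9).
    Reduce coefficients mod 9: 2·t ≡ 0 (mod 9).
    The inverse of 2 mod 9 is 5 (since 2·5 = 10 = 1·9 + 1), so t ≡ 5·0 = 0 ≡ 0 (mod 9).
    Then x = 2 + 11·0 = 2, valid modulo lcm(11, 9) = 99: x ≡ 2 (mod 99).
  Combine with x ≡ 1 (mod 4): since gcd(99, 4) = 1, we get a unique residue mod 396.
    Write x = 2 + 99·t and substitute into x ≡ 1 (mod 4): 99·t ≡ 1 − 2 = -1 (mod 4).
    Reduce coefficients mod 4: 3·t ≡ 3 (mod 4).
    The inverse of 3 mod 4 is 3 (since 3·3 = 9 = 2·4 + 1), so t ≡ 3·3 = 9 ≡ 1 (mod 4).
    Then x = 2 + 99·1 = 101, valid modulo lcm(99, 4) = 396: x ≡ 101 (mod 396).
Verify: 101 mod 11 = 2 ✓, 101 mod 9 = 2 ✓, 101 mod 4 = 1 ✓.

x ≡ 101 (mod 396).


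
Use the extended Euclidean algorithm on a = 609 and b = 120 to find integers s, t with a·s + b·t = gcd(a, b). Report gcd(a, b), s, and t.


Euclidean algorithm on (609, 120) — divide until remainder is 0:
  609 = 5 · 120 + 9
  120 = 13 · 9 + 3
  9 = 3 · 3 + 0
gcd(609, 120) = 3.
Track Bezout coefficients alongside the remainders: start with r₀ = 609 = a·1 + b·0 (s = 1, t = 0) and r₁ = 120 = a·0 + b·1 (s = 0, t = 1); each new remainder r_{k+1} = r_{k-1} − q_k·r_k inherits s_{k+1} = s_{k-1} − q_k·s_k, t_{k+1} = t_{k-1} − q_k·t_k, so r_k = a·s_k + b·t_k at every step:
  q = 5: r = 9, s = 1 − 5·0 = 1, t = 0 − 5·1 = -5  (check: 609·1 + 120·(-5) = 9)
  q = 13: r = 3, s = 0 − 13·1 = -13, t = 1 − 13·(-5) = 66  (check: 609·(-13) + 120·66 = 3)
The row with r = 3 (the gcd) gives the Bezout coefficients s = -13, t = 66.
Result: 609 · (-13) + 120 · (66) = 3.

gcd(609, 120) = 3; s = -13, t = 66 (check: 609·(-13) + 120·66 = 3).


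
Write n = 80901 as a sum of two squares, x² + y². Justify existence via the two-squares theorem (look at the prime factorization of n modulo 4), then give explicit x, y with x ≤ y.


Step 1: Factor n = 80901 = 3^2 · 89 · 101.
Step 2: Check the mod-4 condition on each prime factor: 3 ≡ 3 (mod 4), exponent 2 (must be even); 89 ≡ 1 (mod 4), exponent 1; 101 ≡ 1 (mod 4), exponent 1.
All primes ≡ 3 (mod 4) appear to even exponent (or don't appear), so by the two-squares theorem n IS expressible as a sum of two squares.
Step 3: Build a representation. Group n = k² · m with k = 3 and m = 89 · 101 = 8989 (a product of primes ≡ 1 (mod 4)); a representation of m scales to one of n via (k·x)² + (k·y)² = k²(x² + y²). Each prime p ≡ 1 (mod 4) is itself a sum of two squares; find a² by testing p − a² for a perfect square:
  89: 89 − 1² = 88, 89 − 2² = 85, 89 − 3² = 80, 89 − 4² = 73, 89 − 5² = 64 = 8² ⇒ 89 = 5² + 8².
  101: 101 − 1² = 100 = 10² ⇒ 101 = 1² + 10².
  Combine using the Brahmagupta–Fibonacci identity (a² + b²)(c² + d²) = (ac − bd)² + (ad + bc)² = (ac + bd)² + (ad − bc)²:
  89 · 101 = 8989: from (5² + 8²)(1² + 10²), take (5·1 − 8·10, 5·10 + 8·1) = (5 − 80, 50 + 8) = (-75, 58); dropping signs (only squares matter) gives (75, 58); check 75² + 58² = 5625 + 3364 = 8989 ✓.
  Scale by k = 3: (3·75, 3·58) = (225, 174).
Step 4: Order so x ≤ y and verify: 174² + 225² = 30276 + 50625 = 80901 = n. ✓

n = 80901 = 174² + 225² (one valid representation with x ≤ y).


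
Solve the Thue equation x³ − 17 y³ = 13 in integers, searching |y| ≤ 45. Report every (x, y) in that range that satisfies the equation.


The equation is x³ - 17y³ = 13. For fixed y, x³ = 17·y³ + 13, so a solution requires the RHS to be a perfect cube.
Strategy: iterate y from -45 to 45, compute RHS = 17·y³ + 13, and check whether it is a (positive or negative) perfect cube.
Check small values of y:
  y = 0: RHS = 13 is not a perfect cube.
  y = 1: RHS = 30 is not a perfect cube.
  y = -1: RHS = -4 is not a perfect cube.
  y = 2: RHS = 149 is not a perfect cube.
  y = -2: RHS = -123 is not a perfect cube.
  y = 3: RHS = 472 is not a perfect cube.
  y = -3: RHS = -446 is not a perfect cube.
Continuing the search up to |y| = 45 finds no solutions either.
No (x, y) in the scanned range satisfies the equation.

No integer solutions with |y| ≤ 45.


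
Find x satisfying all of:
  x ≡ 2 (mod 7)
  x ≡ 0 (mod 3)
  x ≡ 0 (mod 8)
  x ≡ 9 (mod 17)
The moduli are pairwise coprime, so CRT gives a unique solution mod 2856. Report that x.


Product of moduli M = 7 · 3 · 8 · 17 = 2856.
Merge one congruence at a time:
  Start: x ≡ 2 (mod 7).
  Combine with x ≡ 0 (mod 3); new modulus lcm = 21.
    Write x = 2 + 7·t and substitute into x ≡ 0 (mod 3): 7·t ≡ 0 − 2 = -2 (mod 3).
    Reduce coefficients mod 3: 1·t ≡ 1 (mod 3).
    So t ≡ 1 (mod 3).
    Then x = 2 + 7·1 = 9, valid modulo lcm(7, 3) = 21: x ≡ 9 (mod 21).
  Combine with x ≡ 0 (mod 8); new modulus lcm = 168.
    Write x = 9 + 21·t and substitute into x ≡ 0 (mod 8): 21·t ≡ 0 − 9 = -9 (mod 8).
    Reduce coefficients mod 8: 5·t ≡ 7 (mod 8).
    The inverse of 5 mod 8 is 5 (since 5·5 = 25 = 3·8 + 1), so t ≡ 5·7 = 35 ≡ 3 (mod 8).
    Then x = 9 + 21·3 = 72, valid modulo lcm(21, 8) = 168: x ≡ 72 (mod 168).
  Combine with x ≡ 9 (mod 17); new modulus lcm = 2856.
    Write x = 72 + 168·t and substitute into x ≡ 9 (mod 17): 168·t ≡ 9 − 72 = -63 (mod 17).
    Reduce coefficients mod 17: 15·t ≡ 5 (mod 17).
    The inverse of 15 mod 17 is 8 (since 15·8 = 120 = 7·17 + 1), so t ≡ 8·5 = 40 ≡ 6 (mod 17).
    Then x = 72 + 168·6 = 1080, valid modulo lcm(168, 17) = 2856: x ≡ 1080 (mod 2856).
Verify against each original: 1080 mod 7 = 2, 1080 mod 3 = 0, 1080 mod 8 = 0, 1080 mod 17 = 9.

x ≡ 1080 (mod 2856).


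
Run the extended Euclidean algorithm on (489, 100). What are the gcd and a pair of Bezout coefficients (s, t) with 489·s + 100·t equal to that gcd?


Euclidean algorithm on (489, 100) — divide until remainder is 0:
  489 = 4 · 100 + 89
  100 = 1 · 89 + 11
  89 = 8 · 11 + 1
  11 = 11 · 1 + 0
gcd(489, 100) = 1.
Track Bezout coefficients alongside the remainders: start with r₀ = 489 = a·1 + b·0 (s = 1, t = 0) and r₁ = 100 = a·0 + b·1 (s = 0, t = 1); each new remainder r_{k+1} = r_{k-1} − q_k·r_k inherits s_{k+1} = s_{k-1} − q_k·s_k, t_{k+1} = t_{k-1} − q_k·t_k, so r_k = a·s_k + b·t_k at every step:
  q = 4: r = 89, s = 1 − 4·0 = 1, t = 0 − 4·1 = -4  (check: 489·1 + 100·(-4) = 89)
  q = 1: r = 11, s = 0 − 1·1 = -1, t = 1 − 1·(-4) = 5  (check: 489·(-1) + 100·5 = 11)
  q = 8: r = 1, s = 1 − 8·(-1) = 9, t = -4 − 8·5 = -44  (check: 489·9 + 100·(-44) = 1)
The row with r = 1 (the gcd) gives the Bezout coefficients s = 9, t = -44.
Result: 489 · (9) + 100 · (-44) = 1.

gcd(489, 100) = 1; s = 9, t = -44 (check: 489·9 + 100·(-44) = 1).
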